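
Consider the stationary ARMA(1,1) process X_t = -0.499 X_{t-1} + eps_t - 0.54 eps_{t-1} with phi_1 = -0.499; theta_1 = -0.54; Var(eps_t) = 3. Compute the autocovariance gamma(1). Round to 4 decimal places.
\gamma(1) = -5.2689

Multiply the model equation by X_{t-k} and take expectations. With theta_0 = psi_0 = 1 and psi_j the MA(infinity) weights, this gives
  gamma(k) - sum_i phi_i gamma(k-i) = c_k,
  c_k = sigma^2 * sum_{j=k..q} theta_j psi_{j-k}   (c_k = 0 for k > q),
using gamma(-m) = gamma(m).
psi-weights needed (psi_j = theta_j + sum_i phi_i psi_{j-i}):
  psi_1 = theta_1 + phi_1 = -0.54 + (-0.499) = -1.039
Right-hand sides:
  c_0 = sigma^2 (1 + theta_1 psi_1) = 3 * (1 + (-0.54)(-1.039)) = 3 * 1.56106 = 4.68318
  c_1 = sigma^2 theta_1 = 3 * (-0.54) = -1.62
  c_2 = 0
Equations for k = 0 and k = 1 (AR order 1):
  gamma(0) = phi_1 gamma(1) + c_0
  gamma(1) = phi_1 gamma(0) + c_1
Substituting the second into the first: gamma(0) (1 - phi_1^2) = c_0 + phi_1 c_1, so
  gamma(0) = (c_0 + phi_1 c_1) / (1 - phi_1^2) = (4.68318 + (-0.499)(-1.62)) / (1 - (-0.499)^2) = 5.49156 / 0.750999 = 7.31234.
  gamma(1) = phi_1 gamma(0) + c_1 = (-0.499)(7.31234) + (-1.62) = -5.268858.
Therefore gamma(1) = -5.2689 (to 4 decimal places).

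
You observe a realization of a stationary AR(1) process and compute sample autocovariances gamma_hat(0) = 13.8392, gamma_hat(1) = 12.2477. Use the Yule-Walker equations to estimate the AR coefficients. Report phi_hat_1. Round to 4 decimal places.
\hat\phi_{1} = 0.8850

The Yule-Walker equations for an AR(p) process read, in matrix form,
  Gamma_p phi = r_p,   with   (Gamma_p)_{ij} = gamma(|i - j|),
                       (r_p)_i = gamma(i),   i,j = 1..p.
Substitute the sample gammas (Toeplitz matrix and right-hand side of size 1):
  Gamma_p = [[13.8392]]
  r_p     = [12.2477]
With p = 1 this is the single equation gamma(0) phi_1 = gamma(1):
  phi_hat_1 = gamma(1) / gamma(0) = 12.2477 / 13.8392 = 0.8850.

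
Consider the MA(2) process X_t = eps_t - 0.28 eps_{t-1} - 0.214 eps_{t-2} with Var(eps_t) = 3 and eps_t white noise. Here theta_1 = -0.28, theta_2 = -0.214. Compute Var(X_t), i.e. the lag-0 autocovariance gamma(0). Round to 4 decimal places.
\gamma(0) = 3.3726

For an MA(q) process X_t = eps_t + sum_i theta_i eps_{t-i} with
Var(eps_t) = sigma^2, the variance is
  gamma(0) = sigma^2 * (1 + sum_i theta_i^2).
  sum_i theta_i^2 = (-0.28)^2 + (-0.214)^2 = 0.0784 + 0.045796 = 0.124196.
  gamma(0) = 3 * (1 + 0.124196) = 3 * 1.124196 = 3.372588, which rounds to 3.3726.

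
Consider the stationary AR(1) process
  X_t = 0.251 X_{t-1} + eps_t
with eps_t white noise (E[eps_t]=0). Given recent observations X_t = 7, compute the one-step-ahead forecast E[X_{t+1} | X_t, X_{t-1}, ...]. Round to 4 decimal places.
E[X_{t+1} \mid \mathcal F_t] = 1.7570

For an AR(p) model X_t = c + sum_i phi_i X_{t-i} + eps_t, the
one-step-ahead conditional mean is
  E[X_{t+1} | X_t, ...] = c + sum_i phi_i X_{t+1-i}.
Substitute known values:
  E[X_{t+1} | ...] = (0.251) * (7)
                   = 1.7570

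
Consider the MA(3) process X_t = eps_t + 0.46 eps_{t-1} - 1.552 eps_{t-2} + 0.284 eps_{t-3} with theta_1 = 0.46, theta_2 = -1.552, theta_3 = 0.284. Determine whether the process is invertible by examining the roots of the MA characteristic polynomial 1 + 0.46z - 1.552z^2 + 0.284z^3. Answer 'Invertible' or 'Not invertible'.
\text{Not invertible}

The MA(q) characteristic polynomial is P(z) = 1 + 0.46z - 1.552z^2 + 0.284z^3.
Invertibility requires all roots to lie outside the unit circle, i.e. |z| > 1 for every root.
Degree 3: look for a simple real root z0 first, then factor out (1 - z/z0) and solve the remaining quadratic.
Testing z0 = 5: P(5) = 1 + (0.46)(5) + (-1.552)(5)^2 + (0.284)(5)^3
  = 1 + (2.3) + (-38.8) + (35.5) = 0.  So z_0 = 5 is a root, |z_0| = 5.
Divide out the factor (1 - 0.2 z) = (1 - z/z0) (since 1/z0 = 0.2):
  P(z) = (1 - 0.2 z)(1 + (0.66) z + (-1.42) z^2)
  [check: z-coef 0.66 - (0.2) = 0.46; z^2-coef -1.42 - (0.2)(0.66) = -1.552; z^3-coef -(0.2)(-1.42) = 0.284.]
Remaining roots from the quadratic factor 1 + (0.66) z + (-1.42) z^2:
  Set 1 + (0.66) z + (-1.42) z^2 = 0, i.e. a z^2 + b z + c = 0 with a = -1.42, b = 0.66, c = 1.
  Discriminant D = b^2 - 4ac = (0.66)^2 - 4*(-1.42)*1 = 0.4356 - (-5.68) = 6.1156.
  D >= 0, so the roots are real: z = (-b +/- sqrt(D)) / (2a) = (-0.66 +/- 2.472974) / (-2.84).
    z_1 = (-0.66 + 2.472974) / (-2.84) = -0.6384,   |z_1| = 0.6384.
    z_2 = (-0.66 - 2.472974) / (-2.84) = 1.1032,   |z_2| = 1.1032.
Moduli of all roots: 5.0000, 0.6384, 1.1032.
All moduli strictly greater than 1? No.
Verdict: Not invertible.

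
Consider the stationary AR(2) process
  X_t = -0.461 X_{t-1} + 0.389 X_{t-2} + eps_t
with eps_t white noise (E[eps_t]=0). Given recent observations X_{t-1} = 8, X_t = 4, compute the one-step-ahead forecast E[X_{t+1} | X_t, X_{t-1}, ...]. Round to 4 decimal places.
E[X_{t+1} \mid \mathcal F_t] = 1.2680

For an AR(p) model X_t = c + sum_i phi_i X_{t-i} + eps_t, the
one-step-ahead conditional mean is
  E[X_{t+1} | X_t, ...] = c + sum_i phi_i X_{t+1-i}.
Substitute known values:
  E[X_{t+1} | ...] = (-0.461) * (4) + (0.389) * (8)
                   = 1.2680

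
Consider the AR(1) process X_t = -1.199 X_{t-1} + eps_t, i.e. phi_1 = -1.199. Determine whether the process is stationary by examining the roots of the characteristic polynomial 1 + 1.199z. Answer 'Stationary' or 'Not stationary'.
\text{Not stationary}

The AR(p) characteristic polynomial is P(z) = 1 + 1.199z.
Stationarity requires all roots to lie outside the unit circle, i.e. |z| > 1 for every root.
This is linear in z: 1 + (1.199) z = 0  =>  z = -1/(1.199) = -0.834028,  |z| = 0.834028.
Moduli of all roots: 0.8340.
All moduli strictly greater than 1? No.
Verdict: Not stationary.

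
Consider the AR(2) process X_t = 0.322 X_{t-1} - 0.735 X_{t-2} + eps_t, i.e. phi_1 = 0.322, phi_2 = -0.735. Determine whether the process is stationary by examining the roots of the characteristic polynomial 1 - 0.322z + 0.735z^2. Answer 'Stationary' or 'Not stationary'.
\text{Stationary}

The AR(p) characteristic polynomial is P(z) = 1 - 0.322z + 0.735z^2.
Stationarity requires all roots to lie outside the unit circle, i.e. |z| > 1 for every root.
Set 1 + (-0.322) z + (0.735) z^2 = 0, i.e. a z^2 + b z + c = 0 with a = 0.735, b = -0.322, c = 1.
Discriminant D = b^2 - 4ac = (-0.322)^2 - 4*(0.735)*1 = 0.103684 - (2.94) = -2.836316.
D < 0, so the roots are the complex-conjugate pair z = (-b +/- i sqrt(-D)) / (2a) = 0.219 +/- 1.1457i.
For a conjugate pair |z|^2 = z * conj(z) = (product of roots) = c/a = 1/(0.735) = 1.360544, so |z| = sqrt(1.360544) = 1.1664 for both roots.
Moduli of all roots: 1.1664, 1.1664.
All moduli strictly greater than 1? Yes.
Verdict: Stationary.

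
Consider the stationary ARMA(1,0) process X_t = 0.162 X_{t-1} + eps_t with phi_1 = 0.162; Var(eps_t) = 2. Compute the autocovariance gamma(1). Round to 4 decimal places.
\gamma(1) = 0.3327

Multiply the model equation by X_{t-k} and take expectations. With theta_0 = psi_0 = 1 and psi_j the MA(infinity) weights, this gives
  gamma(k) - sum_i phi_i gamma(k-i) = c_k,
  c_k = sigma^2 * sum_{j=k..q} theta_j psi_{j-k}   (c_k = 0 for k > q),
using gamma(-m) = gamma(m).
Pure AR (q = 0): c_0 = sigma^2 = 2, c_k = 0 for k >= 1.
Equations for k = 0 and k = 1 (AR order 1):
  gamma(0) = phi_1 gamma(1) + c_0
  gamma(1) = phi_1 gamma(0) + c_1
Substituting the second into the first: gamma(0) (1 - phi_1^2) = c_0 + phi_1 c_1, so
  gamma(0) = c_0 / (1 - phi_1^2) = 2 / (1 - (0.162)^2) = 2 / 0.973756 = 2.053903.
  gamma(1) = phi_1 gamma(0) = (0.162)(2.053903) = 0.332732.
Therefore gamma(1) = 0.3327 (to 4 decimal places).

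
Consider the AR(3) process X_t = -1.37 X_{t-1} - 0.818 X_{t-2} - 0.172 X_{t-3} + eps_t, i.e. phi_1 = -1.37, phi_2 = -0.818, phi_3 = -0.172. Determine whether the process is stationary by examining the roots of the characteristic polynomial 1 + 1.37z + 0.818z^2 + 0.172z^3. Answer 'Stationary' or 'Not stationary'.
\text{Stationary}

The AR(p) characteristic polynomial is P(z) = 1 + 1.37z + 0.818z^2 + 0.172z^3.
Stationarity requires all roots to lie outside the unit circle, i.e. |z| > 1 for every root.
Degree 3: look for a simple real root z0 first, then factor out (1 - z/z0) and solve the remaining quadratic.
Testing z0 = -2.5: P(-2.5) = 1 + (1.37)(-2.5) + (0.818)(-2.5)^2 + (0.172)(-2.5)^3
  = 1 + (-3.425) + (5.1125) + (-2.6875) = 0.  So z_0 = -2.5 is a root, |z_0| = 2.5.
Divide out the factor (1 + 0.4 z) = (1 - z/z0) (since 1/z0 = -0.4):
  P(z) = (1 + 0.4 z)(1 + (0.97) z + (0.43) z^2)
  [check: z-coef 0.97 - (-0.4) = 1.37; z^2-coef 0.43 - (-0.4)(0.97) = 0.818; z^3-coef -(-0.4)(0.43) = 0.172.]
Remaining roots from the quadratic factor 1 + (0.97) z + (0.43) z^2:
  Set 1 + (0.97) z + (0.43) z^2 = 0, i.e. a z^2 + b z + c = 0 with a = 0.43, b = 0.97, c = 1.
  Discriminant D = b^2 - 4ac = (0.97)^2 - 4*(0.43)*1 = 0.9409 - (1.72) = -0.7791.
  D < 0, so the roots are the complex-conjugate pair z = (-b +/- i sqrt(-D)) / (2a) = -1.1279 +/- 1.0264i.
  For a conjugate pair |z|^2 = z * conj(z) = (product of roots) = c/a = 1/(0.43) = 2.325581, so |z| = sqrt(2.325581) = 1.525 for both roots.
Moduli of all roots: 2.5000, 1.5250, 1.5250.
All moduli strictly greater than 1? Yes.
Verdict: Stationary.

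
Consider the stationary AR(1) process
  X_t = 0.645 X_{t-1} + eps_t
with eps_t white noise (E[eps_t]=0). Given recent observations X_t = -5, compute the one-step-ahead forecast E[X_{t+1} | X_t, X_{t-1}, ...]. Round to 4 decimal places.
E[X_{t+1} \mid \mathcal F_t] = -3.2250

For an AR(p) model X_t = c + sum_i phi_i X_{t-i} + eps_t, the
one-step-ahead conditional mean is
  E[X_{t+1} | X_t, ...] = c + sum_i phi_i X_{t+1-i}.
Substitute known values:
  E[X_{t+1} | ...] = (0.645) * (-5)
                   = -3.2250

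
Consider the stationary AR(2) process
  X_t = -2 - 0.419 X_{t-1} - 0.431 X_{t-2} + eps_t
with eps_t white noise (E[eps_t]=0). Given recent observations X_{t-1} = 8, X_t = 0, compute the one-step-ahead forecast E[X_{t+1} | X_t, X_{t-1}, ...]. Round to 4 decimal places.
E[X_{t+1} \mid \mathcal F_t] = -5.4480

For an AR(p) model X_t = c + sum_i phi_i X_{t-i} + eps_t, the
one-step-ahead conditional mean is
  E[X_{t+1} | X_t, ...] = c + sum_i phi_i X_{t+1-i}.
Substitute known values:
  E[X_{t+1} | ...] = -2 + (-0.419) * (0) + (-0.431) * (8)
                   = -5.4480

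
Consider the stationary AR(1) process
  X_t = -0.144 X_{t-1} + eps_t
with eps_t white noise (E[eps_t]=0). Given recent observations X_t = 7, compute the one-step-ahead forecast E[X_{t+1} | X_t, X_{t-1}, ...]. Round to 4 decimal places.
E[X_{t+1} \mid \mathcal F_t] = -1.0080

For an AR(p) model X_t = c + sum_i phi_i X_{t-i} + eps_t, the
one-step-ahead conditional mean is
  E[X_{t+1} | X_t, ...] = c + sum_i phi_i X_{t+1-i}.
Substitute known values:
  E[X_{t+1} | ...] = (-0.144) * (7)
                   = -1.0080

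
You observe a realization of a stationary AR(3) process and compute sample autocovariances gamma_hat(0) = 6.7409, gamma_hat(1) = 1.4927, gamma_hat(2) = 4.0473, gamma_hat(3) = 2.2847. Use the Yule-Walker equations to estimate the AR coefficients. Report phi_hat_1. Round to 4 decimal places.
\hat\phi_{1} = -0.0490

The Yule-Walker equations for an AR(p) process read, in matrix form,
  Gamma_p phi = r_p,   with   (Gamma_p)_{ij} = gamma(|i - j|),
                       (r_p)_i = gamma(i),   i,j = 1..p.
Substitute the sample gammas (Toeplitz matrix and right-hand side of size 3):
  Gamma_p = [[6.7409, 1.4927, 4.0473], [1.4927, 6.7409, 1.4927], [4.0473, 1.4927, 6.7409]]
  r_p     = [1.4927, 4.0473, 2.2847]
Written out (R1..R3):
  (R1) 6.7409 phi_1 + 1.4927 phi_2 + 4.0473 phi_3 = 1.4927
  (R2) 1.4927 phi_1 + 6.7409 phi_2 + 1.4927 phi_3 = 4.0473
  (R3) 4.0473 phi_1 + 1.4927 phi_2 + 6.7409 phi_3 = 2.2847
Gaussian elimination:
  R2 <- R2 - (1.4927/6.7409) R1 = R2 - (0.221439) R1:  6.410358 phi_2 + 0.596469 phi_3 = 3.716758
  R3 <- R3 - (4.0473/6.7409) R1 = R3 - (0.600409) R1:  0.596469 phi_2 + 4.310863 phi_3 = 1.388469
  R3 <- R3 - (0.596469/6.410358) R2 = R3 - (0.093048) R2:  4.255363 phi_3 = 1.042633
Back-substitution:
  phi_hat_3 = 1.042633 / 4.255363 = 0.245016
  phi_hat_2 = (3.716758 - (0.596469)(0.245016)) / 6.410358 = 0.557007
  phi_hat_1 = (1.4927 - (1.4927)(0.557007) - (4.0473)(0.245016)) / 6.7409 = -0.049014
So phi_hat = [-0.0490, 0.5570, 0.2450].
Therefore phi_hat_1 = -0.0490.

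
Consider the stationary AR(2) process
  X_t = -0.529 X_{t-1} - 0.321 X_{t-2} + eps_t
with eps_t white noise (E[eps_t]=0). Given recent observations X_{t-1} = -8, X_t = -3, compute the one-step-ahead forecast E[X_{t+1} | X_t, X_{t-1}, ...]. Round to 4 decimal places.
E[X_{t+1} \mid \mathcal F_t] = 4.1550

For an AR(p) model X_t = c + sum_i phi_i X_{t-i} + eps_t, the
one-step-ahead conditional mean is
  E[X_{t+1} | X_t, ...] = c + sum_i phi_i X_{t+1-i}.
Substitute known values:
  E[X_{t+1} | ...] = (-0.529) * (-3) + (-0.321) * (-8)
                   = 4.1550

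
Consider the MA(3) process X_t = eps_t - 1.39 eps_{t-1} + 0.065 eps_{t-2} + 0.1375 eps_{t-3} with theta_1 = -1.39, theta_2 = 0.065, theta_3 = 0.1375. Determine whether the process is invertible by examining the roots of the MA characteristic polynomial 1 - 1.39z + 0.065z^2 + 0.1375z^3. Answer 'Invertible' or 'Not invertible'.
\text{Not invertible}

The MA(q) characteristic polynomial is P(z) = 1 - 1.39z + 0.065z^2 + 0.1375z^3.
Invertibility requires all roots to lie outside the unit circle, i.e. |z| > 1 for every root.
Degree 3: look for a simple real root z0 first, then factor out (1 - z/z0) and solve the remaining quadratic.
Testing z0 = 0.8: P(0.8) = 1 + (-1.39)(0.8) + (0.065)(0.8)^2 + (0.1375)(0.8)^3
  = 1 + (-1.112) + (0.0416) + (0.0704) = 0.  So z_0 = 0.8 is a root, |z_0| = 0.8.
Divide out the factor (1 - 1.25 z) = (1 - z/z0) (since 1/z0 = 1.25):
  P(z) = (1 - 1.25 z)(1 + (-0.14) z + (-0.11) z^2)
  [check: z-coef -0.14 - (1.25) = -1.39; z^2-coef -0.11 - (1.25)(-0.14) = 0.065; z^3-coef -(1.25)(-0.11) = 0.1375.]
Remaining roots from the quadratic factor 1 + (-0.14) z + (-0.11) z^2:
  Set 1 + (-0.14) z + (-0.11) z^2 = 0, i.e. a z^2 + b z + c = 0 with a = -0.11, b = -0.14, c = 1.
  Discriminant D = b^2 - 4ac = (-0.14)^2 - 4*(-0.11)*1 = 0.0196 - (-0.44) = 0.4596.
  D >= 0, so the roots are real: z = (-b +/- sqrt(D)) / (2a) = (0.14 +/- 0.677938) / (-0.22).
    z_1 = (0.14 + 0.677938) / (-0.22) = -3.7179,   |z_1| = 3.7179.
    z_2 = (0.14 - 0.677938) / (-0.22) = 2.4452,   |z_2| = 2.4452.
Moduli of all roots: 0.8000, 3.7179, 2.4452.
All moduli strictly greater than 1? No.
Verdict: Not invertible.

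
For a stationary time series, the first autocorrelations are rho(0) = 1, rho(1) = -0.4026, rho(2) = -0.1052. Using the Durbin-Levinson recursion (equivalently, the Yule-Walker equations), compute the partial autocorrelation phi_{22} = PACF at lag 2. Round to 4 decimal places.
\phi_{22} = -0.3190

The PACF at lag k is phi_{kk}, the last component of the solution
to the Yule-Walker system G_k phi = r_k where
  (G_k)_{ij} = rho(|i - j|), (r_k)_i = rho(i), i,j = 1..k.
Equivalently, Durbin-Levinson gives phi_{kk} iteratively:
  phi_{11} = rho(1)
  phi_{kk} = [rho(k) - sum_{j=1..k-1} phi_{k-1,j} rho(k-j)]
            / [1 - sum_{j=1..k-1} phi_{k-1,j} rho(j)],
  phi_{k,j} = phi_{k-1,j} - phi_{kk} phi_{k-1,k-j},  j = 1..k-1.
Step k = 1:
  phi_11 = rho(1) = -0.4026.
Step k = 2:
  phi_22 = [rho(2) - phi_11 rho(1)] / [1 - phi_11 rho(1)] = [-0.1052 - (-0.4026)(-0.4026)] / [1 - (-0.4026)(-0.4026)]
         = -0.26728676 / 0.83791324 = -0.319.
Therefore phi_{22} = -0.3190.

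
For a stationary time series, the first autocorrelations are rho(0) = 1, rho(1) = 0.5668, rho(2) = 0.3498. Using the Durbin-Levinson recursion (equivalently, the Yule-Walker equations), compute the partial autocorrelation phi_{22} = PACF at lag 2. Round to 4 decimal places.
\phi_{22} = 0.0420

The PACF at lag k is phi_{kk}, the last component of the solution
to the Yule-Walker system G_k phi = r_k where
  (G_k)_{ij} = rho(|i - j|), (r_k)_i = rho(i), i,j = 1..k.
Equivalently, Durbin-Levinson gives phi_{kk} iteratively:
  phi_{11} = rho(1)
  phi_{kk} = [rho(k) - sum_{j=1..k-1} phi_{k-1,j} rho(k-j)]
            / [1 - sum_{j=1..k-1} phi_{k-1,j} rho(j)],
  phi_{k,j} = phi_{k-1,j} - phi_{kk} phi_{k-1,k-j},  j = 1..k-1.
Step k = 1:
  phi_11 = rho(1) = 0.5668.
Step k = 2:
  phi_22 = [rho(2) - phi_11 rho(1)] / [1 - phi_11 rho(1)] = [0.3498 - (0.5668)(0.5668)] / [1 - (0.5668)(0.5668)]
         = 0.02853776 / 0.67873776 = 0.042.
Therefore phi_{22} = 0.0420.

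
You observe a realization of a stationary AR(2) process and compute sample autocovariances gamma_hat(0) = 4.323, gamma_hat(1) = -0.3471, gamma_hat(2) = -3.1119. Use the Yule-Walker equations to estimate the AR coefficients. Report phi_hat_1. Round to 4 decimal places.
\hat\phi_{1} = -0.1390

The Yule-Walker equations for an AR(p) process read, in matrix form,
  Gamma_p phi = r_p,   with   (Gamma_p)_{ij} = gamma(|i - j|),
                       (r_p)_i = gamma(i),   i,j = 1..p.
Substitute the sample gammas (Toeplitz matrix and right-hand side of size 2):
  Gamma_p = [[4.323, -0.3471], [-0.3471, 4.323]]
  r_p     = [-0.3471, -3.1119]
Written out:
  4.323 phi_1 - 0.3471 phi_2 = -0.3471
  -0.3471 phi_1 + 4.323 phi_2 = -3.1119
Solve by Cramer's rule:
  det = gamma(0)^2 - gamma(1)^2 = (4.323)^2 - (-0.3471)^2 = 18.688329 - 0.12047841 = 18.56785059
  phi_hat_1 = [gamma(1) gamma(0) - gamma(1) gamma(2)] / det = [(-0.3471)(4.323) - (-0.3471)(-3.1119)] / 18.56785059 = -2.58065379 / 18.56785059 = -0.139
  phi_hat_2 = [gamma(0) gamma(2) - gamma(1)^2] / det = [(4.323)(-3.1119) - (-0.3471)^2] / 18.56785059 = -13.57322211 / 18.56785059 = -0.731
So phi_hat = [-0.1390, -0.7310].
Therefore phi_hat_1 = -0.1390.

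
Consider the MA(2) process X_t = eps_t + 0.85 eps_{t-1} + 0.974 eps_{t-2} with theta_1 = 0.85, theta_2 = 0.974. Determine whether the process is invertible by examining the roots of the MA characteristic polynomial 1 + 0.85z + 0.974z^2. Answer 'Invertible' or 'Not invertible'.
\text{Invertible}

The MA(q) characteristic polynomial is P(z) = 1 + 0.85z + 0.974z^2.
Invertibility requires all roots to lie outside the unit circle, i.e. |z| > 1 for every root.
Set 1 + (0.85) z + (0.974) z^2 = 0, i.e. a z^2 + b z + c = 0 with a = 0.974, b = 0.85, c = 1.
Discriminant D = b^2 - 4ac = (0.85)^2 - 4*(0.974)*1 = 0.7225 - (3.896) = -3.1735.
D < 0, so the roots are the complex-conjugate pair z = (-b +/- i sqrt(-D)) / (2a) = -0.4363 +/- 0.9145i.
For a conjugate pair |z|^2 = z * conj(z) = (product of roots) = c/a = 1/(0.974) = 1.026694, so |z| = sqrt(1.026694) = 1.0133 for both roots.
Moduli of all roots: 1.0133, 1.0133.
All moduli strictly greater than 1? Yes.
Verdict: Invertible.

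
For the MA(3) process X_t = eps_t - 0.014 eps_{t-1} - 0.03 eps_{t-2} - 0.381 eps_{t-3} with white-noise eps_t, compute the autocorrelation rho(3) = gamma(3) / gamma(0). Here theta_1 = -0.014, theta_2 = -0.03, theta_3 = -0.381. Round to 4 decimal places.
\rho(3) = -0.3324

For an MA(q) process with theta_0 = 1, the autocovariance is
  gamma(k) = sigma^2 * sum_{i=0..q-k} theta_i * theta_{i+k},
and rho(k) = gamma(k) / gamma(0). Sigma^2 cancels.
  numerator   = (1)*(-0.381) = -0.381.
  denominator = (1)^2 + (-0.014)^2 + (-0.03)^2 + (-0.381)^2 = 1.146257.
  rho(3) = -0.381 / 1.146257 = -0.3324.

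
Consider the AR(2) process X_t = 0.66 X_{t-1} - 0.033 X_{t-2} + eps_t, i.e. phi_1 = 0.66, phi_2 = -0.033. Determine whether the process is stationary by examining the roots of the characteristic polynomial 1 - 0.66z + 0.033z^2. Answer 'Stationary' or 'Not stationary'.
\text{Stationary}

The AR(p) characteristic polynomial is P(z) = 1 - 0.66z + 0.033z^2.
Stationarity requires all roots to lie outside the unit circle, i.e. |z| > 1 for every root.
Set 1 + (-0.66) z + (0.033) z^2 = 0, i.e. a z^2 + b z + c = 0 with a = 0.033, b = -0.66, c = 1.
Discriminant D = b^2 - 4ac = (-0.66)^2 - 4*(0.033)*1 = 0.4356 - (0.132) = 0.3036.
D >= 0, so the roots are real: z = (-b +/- sqrt(D)) / (2a) = (0.66 +/- 0.550999) / (0.066).
  z_1 = (0.66 + 0.550999) / (0.066) = 18.3485,   |z_1| = 18.3485.
  z_2 = (0.66 - 0.550999) / (0.066) = 1.6515,   |z_2| = 1.6515.
Moduli of all roots: 18.3485, 1.6515.
All moduli strictly greater than 1? Yes.
Verdict: Stationary.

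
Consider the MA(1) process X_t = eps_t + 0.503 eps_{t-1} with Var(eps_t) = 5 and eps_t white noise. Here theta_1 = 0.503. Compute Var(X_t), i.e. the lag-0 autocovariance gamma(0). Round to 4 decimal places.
\gamma(0) = 6.2650

For an MA(q) process X_t = eps_t + sum_i theta_i eps_{t-i} with
Var(eps_t) = sigma^2, the variance is
  gamma(0) = sigma^2 * (1 + sum_i theta_i^2).
  sum_i theta_i^2 = (0.503)^2 = 0.253009.
  gamma(0) = 5 * (1 + 0.253009) = 5 * 1.253009 = 6.265045, which rounds to 6.2650.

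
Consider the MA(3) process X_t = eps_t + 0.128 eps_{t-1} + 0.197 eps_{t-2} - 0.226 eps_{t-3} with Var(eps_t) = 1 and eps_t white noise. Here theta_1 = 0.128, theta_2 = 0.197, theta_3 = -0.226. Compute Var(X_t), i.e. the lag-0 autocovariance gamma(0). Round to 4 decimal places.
\gamma(0) = 1.1063

For an MA(q) process X_t = eps_t + sum_i theta_i eps_{t-i} with
Var(eps_t) = sigma^2, the variance is
  gamma(0) = sigma^2 * (1 + sum_i theta_i^2).
  sum_i theta_i^2 = (0.128)^2 + (0.197)^2 + (-0.226)^2 = 0.016384 + 0.038809 + 0.051076 = 0.106269.
  gamma(0) = 1 * (1 + 0.106269) = 1 * 1.106269 = 1.106269, which rounds to 1.1063.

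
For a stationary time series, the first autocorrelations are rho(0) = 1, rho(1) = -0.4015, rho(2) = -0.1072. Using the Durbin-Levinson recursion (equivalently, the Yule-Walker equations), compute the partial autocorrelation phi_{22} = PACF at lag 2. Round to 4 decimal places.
\phi_{22} = -0.3200

The PACF at lag k is phi_{kk}, the last component of the solution
to the Yule-Walker system G_k phi = r_k where
  (G_k)_{ij} = rho(|i - j|), (r_k)_i = rho(i), i,j = 1..k.
Equivalently, Durbin-Levinson gives phi_{kk} iteratively:
  phi_{11} = rho(1)
  phi_{kk} = [rho(k) - sum_{j=1..k-1} phi_{k-1,j} rho(k-j)]
            / [1 - sum_{j=1..k-1} phi_{k-1,j} rho(j)],
  phi_{k,j} = phi_{k-1,j} - phi_{kk} phi_{k-1,k-j},  j = 1..k-1.
Step k = 1:
  phi_11 = rho(1) = -0.4015.
Step k = 2:
  phi_22 = [rho(2) - phi_11 rho(1)] / [1 - phi_11 rho(1)] = [-0.1072 - (-0.4015)(-0.4015)] / [1 - (-0.4015)(-0.4015)]
         = -0.26840225 / 0.83879775 = -0.32.
Therefore phi_{22} = -0.3200.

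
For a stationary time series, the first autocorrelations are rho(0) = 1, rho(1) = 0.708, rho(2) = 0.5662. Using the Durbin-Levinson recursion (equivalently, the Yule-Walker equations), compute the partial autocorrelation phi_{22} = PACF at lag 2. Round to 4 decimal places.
\phi_{22} = 0.1302

The PACF at lag k is phi_{kk}, the last component of the solution
to the Yule-Walker system G_k phi = r_k where
  (G_k)_{ij} = rho(|i - j|), (r_k)_i = rho(i), i,j = 1..k.
Equivalently, Durbin-Levinson gives phi_{kk} iteratively:
  phi_{11} = rho(1)
  phi_{kk} = [rho(k) - sum_{j=1..k-1} phi_{k-1,j} rho(k-j)]
            / [1 - sum_{j=1..k-1} phi_{k-1,j} rho(j)],
  phi_{k,j} = phi_{k-1,j} - phi_{kk} phi_{k-1,k-j},  j = 1..k-1.
Step k = 1:
  phi_11 = rho(1) = 0.708.
Step k = 2:
  phi_22 = [rho(2) - phi_11 rho(1)] / [1 - phi_11 rho(1)] = [0.5662 - (0.708)(0.708)] / [1 - (0.708)(0.708)]
         = 0.064936 / 0.498736 = 0.1302.
Therefore phi_{22} = 0.1302.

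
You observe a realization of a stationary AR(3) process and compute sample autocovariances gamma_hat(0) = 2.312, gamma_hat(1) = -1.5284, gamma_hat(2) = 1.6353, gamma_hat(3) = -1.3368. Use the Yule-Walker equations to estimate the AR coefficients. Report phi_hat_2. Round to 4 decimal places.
\hat\phi_{2} = 0.4660

The Yule-Walker equations for an AR(p) process read, in matrix form,
  Gamma_p phi = r_p,   with   (Gamma_p)_{ij} = gamma(|i - j|),
                       (r_p)_i = gamma(i),   i,j = 1..p.
Substitute the sample gammas (Toeplitz matrix and right-hand side of size 3):
  Gamma_p = [[2.312, -1.5284, 1.6353], [-1.5284, 2.312, -1.5284], [1.6353, -1.5284, 2.312]]
  r_p     = [-1.5284, 1.6353, -1.3368]
Written out (R1..R3):
  (R1) 2.312 phi_1 - 1.5284 phi_2 + 1.6353 phi_3 = -1.5284
  (R2) -1.5284 phi_1 + 2.312 phi_2 - 1.5284 phi_3 = 1.6353
  (R3) 1.6353 phi_1 - 1.5284 phi_2 + 2.312 phi_3 = -1.3368
Gaussian elimination:
  R2 <- R2 - (-1.5284/2.312) R1 = R2 - (-0.661073) R1:  1.301617 phi_2 - 0.447348 phi_3 = 0.624917
  R3 <- R3 - (1.6353/2.312) R1 = R3 - (0.70731) R1:  -0.447348 phi_2 + 1.155336 phi_3 = -0.255748
  R3 <- R3 - (-0.447348/1.301617) R2 = R3 - (-0.343686) R2:  1.001589 phi_3 = -0.040973
Back-substitution:
  phi_hat_3 = -0.040973 / 1.001589 = -0.040908
  phi_hat_2 = (0.624917 - (-0.447348)(-0.040908)) / 1.301617 = 0.466049
  phi_hat_1 = (-1.5284 - (-1.5284)(0.466049) - (1.6353)(-0.040908)) / 2.312 = -0.324046
So phi_hat = [-0.3240, 0.4660, -0.0409].
Therefore phi_hat_2 = 0.4660.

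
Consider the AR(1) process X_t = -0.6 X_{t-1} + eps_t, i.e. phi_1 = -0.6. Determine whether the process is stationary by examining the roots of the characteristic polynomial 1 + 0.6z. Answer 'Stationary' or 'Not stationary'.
\text{Stationary}

The AR(p) characteristic polynomial is P(z) = 1 + 0.6z.
Stationarity requires all roots to lie outside the unit circle, i.e. |z| > 1 for every root.
This is linear in z: 1 + (0.6) z = 0  =>  z = -1/(0.6) = -1.666667,  |z| = 1.666667.
Moduli of all roots: 1.6667.
All moduli strictly greater than 1? Yes.
Verdict: Stationary.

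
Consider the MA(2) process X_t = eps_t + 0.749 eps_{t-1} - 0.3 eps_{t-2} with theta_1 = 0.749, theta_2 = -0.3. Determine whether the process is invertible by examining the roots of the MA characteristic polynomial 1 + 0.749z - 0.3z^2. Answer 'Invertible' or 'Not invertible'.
\text{Not invertible}

The MA(q) characteristic polynomial is P(z) = 1 + 0.749z - 0.3z^2.
Invertibility requires all roots to lie outside the unit circle, i.e. |z| > 1 for every root.
Set 1 + (0.749) z + (-0.3) z^2 = 0, i.e. a z^2 + b z + c = 0 with a = -0.3, b = 0.749, c = 1.
Discriminant D = b^2 - 4ac = (0.749)^2 - 4*(-0.3)*1 = 0.561001 - (-1.2) = 1.761001.
D >= 0, so the roots are real: z = (-b +/- sqrt(D)) / (2a) = (-0.749 +/- 1.327027) / (-0.6).
  z_1 = (-0.749 + 1.327027) / (-0.6) = -0.9634,   |z_1| = 0.9634.
  z_2 = (-0.749 - 1.327027) / (-0.6) = 3.46,   |z_2| = 3.46.
Moduli of all roots: 0.9634, 3.4600.
All moduli strictly greater than 1? No.
Verdict: Not invertible.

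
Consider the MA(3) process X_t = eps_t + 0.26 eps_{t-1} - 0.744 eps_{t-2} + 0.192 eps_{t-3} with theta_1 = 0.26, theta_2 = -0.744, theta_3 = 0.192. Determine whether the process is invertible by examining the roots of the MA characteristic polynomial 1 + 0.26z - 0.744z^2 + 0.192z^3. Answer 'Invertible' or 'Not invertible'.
\text{Not invertible}

The MA(q) characteristic polynomial is P(z) = 1 + 0.26z - 0.744z^2 + 0.192z^3.
Invertibility requires all roots to lie outside the unit circle, i.e. |z| > 1 for every root.
Degree 3: look for a simple real root z0 first, then factor out (1 - z/z0) and solve the remaining quadratic.
Testing z0 = 2.5: P(2.5) = 1 + (0.26)(2.5) + (-0.744)(2.5)^2 + (0.192)(2.5)^3
  = 1 + (0.65) + (-4.65) + (3) = 0.  So z_0 = 2.5 is a root, |z_0| = 2.5.
Divide out the factor (1 - 0.4 z) = (1 - z/z0) (since 1/z0 = 0.4):
  P(z) = (1 - 0.4 z)(1 + (0.66) z + (-0.48) z^2)
  [check: z-coef 0.66 - (0.4) = 0.26; z^2-coef -0.48 - (0.4)(0.66) = -0.744; z^3-coef -(0.4)(-0.48) = 0.192.]
Remaining roots from the quadratic factor 1 + (0.66) z + (-0.48) z^2:
  Set 1 + (0.66) z + (-0.48) z^2 = 0, i.e. a z^2 + b z + c = 0 with a = -0.48, b = 0.66, c = 1.
  Discriminant D = b^2 - 4ac = (0.66)^2 - 4*(-0.48)*1 = 0.4356 - (-1.92) = 2.3556.
  D >= 0, so the roots are real: z = (-b +/- sqrt(D)) / (2a) = (-0.66 +/- 1.534796) / (-0.96).
    z_1 = (-0.66 + 1.534796) / (-0.96) = -0.9112,   |z_1| = 0.9112.
    z_2 = (-0.66 - 1.534796) / (-0.96) = 2.2862,   |z_2| = 2.2862.
Moduli of all roots: 2.5000, 0.9112, 2.2862.
All moduli strictly greater than 1? No.
Verdict: Not invertible.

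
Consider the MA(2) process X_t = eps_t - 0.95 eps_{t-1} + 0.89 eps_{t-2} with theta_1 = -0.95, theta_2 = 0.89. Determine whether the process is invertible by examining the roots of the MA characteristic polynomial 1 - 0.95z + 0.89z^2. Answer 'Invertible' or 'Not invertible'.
\text{Invertible}

The MA(q) characteristic polynomial is P(z) = 1 - 0.95z + 0.89z^2.
Invertibility requires all roots to lie outside the unit circle, i.e. |z| > 1 for every root.
Set 1 + (-0.95) z + (0.89) z^2 = 0, i.e. a z^2 + b z + c = 0 with a = 0.89, b = -0.95, c = 1.
Discriminant D = b^2 - 4ac = (-0.95)^2 - 4*(0.89)*1 = 0.9025 - (3.56) = -2.6575.
D < 0, so the roots are the complex-conjugate pair z = (-b +/- i sqrt(-D)) / (2a) = 0.5337 +/- 0.9158i.
For a conjugate pair |z|^2 = z * conj(z) = (product of roots) = c/a = 1/(0.89) = 1.123596, so |z| = sqrt(1.123596) = 1.06 for both roots.
Moduli of all roots: 1.0600, 1.0600.
All moduli strictly greater than 1? Yes.
Verdict: Invertible.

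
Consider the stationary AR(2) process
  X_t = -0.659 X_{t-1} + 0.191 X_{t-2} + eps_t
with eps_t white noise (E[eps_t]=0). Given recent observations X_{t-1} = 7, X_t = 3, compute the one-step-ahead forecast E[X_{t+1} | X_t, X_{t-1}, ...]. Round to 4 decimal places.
E[X_{t+1} \mid \mathcal F_t] = -0.6400

For an AR(p) model X_t = c + sum_i phi_i X_{t-i} + eps_t, the
one-step-ahead conditional mean is
  E[X_{t+1} | X_t, ...] = c + sum_i phi_i X_{t+1-i}.
Substitute known values:
  E[X_{t+1} | ...] = (-0.659) * (3) + (0.191) * (7)
                   = -0.6400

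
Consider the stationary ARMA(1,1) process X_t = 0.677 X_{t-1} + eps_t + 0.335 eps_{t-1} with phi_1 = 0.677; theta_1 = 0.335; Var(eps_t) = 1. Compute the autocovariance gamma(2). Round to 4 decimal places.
\gamma(2) = 1.5517

Multiply the model equation by X_{t-k} and take expectations. With theta_0 = psi_0 = 1 and psi_j the MA(infinity) weights, this gives
  gamma(k) - sum_i phi_i gamma(k-i) = c_k,
  c_k = sigma^2 * sum_{j=k..q} theta_j psi_{j-k}   (c_k = 0 for k > q),
using gamma(-m) = gamma(m).
psi-weights needed (psi_j = theta_j + sum_i phi_i psi_{j-i}):
  psi_1 = theta_1 + phi_1 = 0.335 + (0.677) = 1.012
Right-hand sides:
  c_0 = sigma^2 (1 + theta_1 psi_1) = 1 * (1 + (0.335)(1.012)) = 1 * 1.33902 = 1.33902
  c_1 = sigma^2 theta_1 = 1 * (0.335) = 0.335
  c_2 = 0
Equations for k = 0 and k = 1 (AR order 1):
  gamma(0) = phi_1 gamma(1) + c_0
  gamma(1) = phi_1 gamma(0) + c_1
Substituting the second into the first: gamma(0) (1 - phi_1^2) = c_0 + phi_1 c_1, so
  gamma(0) = (c_0 + phi_1 c_1) / (1 - phi_1^2) = (1.33902 + (0.677)(0.335)) / (1 - (0.677)^2) = 1.565815 / 0.541671 = 2.890712.
  gamma(1) = phi_1 gamma(0) + c_1 = (0.677)(2.890712) + (0.335) = 2.292012.
For k = 2 (> q): gamma(2) = phi_1 gamma(1) = (0.677)(2.292012) = 1.551692.
Therefore gamma(2) = 1.5517 (to 4 decimal places).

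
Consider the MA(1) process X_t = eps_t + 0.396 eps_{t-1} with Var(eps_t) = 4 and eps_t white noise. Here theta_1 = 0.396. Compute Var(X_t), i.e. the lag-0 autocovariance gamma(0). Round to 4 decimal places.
\gamma(0) = 4.6273

For an MA(q) process X_t = eps_t + sum_i theta_i eps_{t-i} with
Var(eps_t) = sigma^2, the variance is
  gamma(0) = sigma^2 * (1 + sum_i theta_i^2).
  sum_i theta_i^2 = (0.396)^2 = 0.156816.
  gamma(0) = 4 * (1 + 0.156816) = 4 * 1.156816 = 4.627264, which rounds to 4.6273.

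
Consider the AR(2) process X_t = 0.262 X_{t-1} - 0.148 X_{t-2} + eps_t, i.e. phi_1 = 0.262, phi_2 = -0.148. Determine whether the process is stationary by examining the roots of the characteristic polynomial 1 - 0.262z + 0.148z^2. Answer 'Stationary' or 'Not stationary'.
\text{Stationary}

The AR(p) characteristic polynomial is P(z) = 1 - 0.262z + 0.148z^2.
Stationarity requires all roots to lie outside the unit circle, i.e. |z| > 1 for every root.
Set 1 + (-0.262) z + (0.148) z^2 = 0, i.e. a z^2 + b z + c = 0 with a = 0.148, b = -0.262, c = 1.
Discriminant D = b^2 - 4ac = (-0.262)^2 - 4*(0.148)*1 = 0.068644 - (0.592) = -0.523356.
D < 0, so the roots are the complex-conjugate pair z = (-b +/- i sqrt(-D)) / (2a) = 0.8851 +/- 2.444i.
For a conjugate pair |z|^2 = z * conj(z) = (product of roots) = c/a = 1/(0.148) = 6.756757, so |z| = sqrt(6.756757) = 2.5994 for both roots.
Moduli of all roots: 2.5994, 2.5994.
All moduli strictly greater than 1? Yes.
Verdict: Stationary.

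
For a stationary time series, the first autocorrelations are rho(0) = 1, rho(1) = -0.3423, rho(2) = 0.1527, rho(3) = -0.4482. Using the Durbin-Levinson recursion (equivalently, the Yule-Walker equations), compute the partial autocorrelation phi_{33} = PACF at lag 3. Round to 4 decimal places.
\phi_{33} = -0.4360

The PACF at lag k is phi_{kk}, the last component of the solution
to the Yule-Walker system G_k phi = r_k where
  (G_k)_{ij} = rho(|i - j|), (r_k)_i = rho(i), i,j = 1..k.
Equivalently, Durbin-Levinson gives phi_{kk} iteratively:
  phi_{11} = rho(1)
  phi_{kk} = [rho(k) - sum_{j=1..k-1} phi_{k-1,j} rho(k-j)]
            / [1 - sum_{j=1..k-1} phi_{k-1,j} rho(j)],
  phi_{k,j} = phi_{k-1,j} - phi_{kk} phi_{k-1,k-j},  j = 1..k-1.
Step k = 1:
  phi_11 = rho(1) = -0.3423.
Step k = 2:
  phi_22 = [rho(2) - phi_11 rho(1)] / [1 - phi_11 rho(1)] = [0.1527 - (-0.3423)(-0.3423)] / [1 - (-0.3423)(-0.3423)]
         = 0.03553071 / 0.88283071 = 0.040246.
  Update: phi_21 = phi_11 - phi_22 phi_11 = -0.3423 - (0.040246)(-0.3423) = -0.328524.
Step k = 3:
  phi_33 = [rho(3) - phi_21 rho(2) - phi_22 rho(1)] / [1 - phi_21 rho(1) - phi_22 rho(2)]
    numerator   = -0.4482 - (-0.328524)(0.1527) - (0.040246)(-0.3423) = -0.38425811
    denominator = 1 - (-0.328524)(-0.3423) - (0.040246)(0.1527) = 0.88140073
  phi_33 = -0.38425811 / 0.88140073 = -0.436.
Therefore phi_{33} = -0.4360.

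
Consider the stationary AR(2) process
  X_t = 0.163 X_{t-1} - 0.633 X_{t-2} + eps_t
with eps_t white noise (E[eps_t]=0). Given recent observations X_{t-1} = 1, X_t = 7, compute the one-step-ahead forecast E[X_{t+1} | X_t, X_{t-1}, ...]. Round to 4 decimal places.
E[X_{t+1} \mid \mathcal F_t] = 0.5080

For an AR(p) model X_t = c + sum_i phi_i X_{t-i} + eps_t, the
one-step-ahead conditional mean is
  E[X_{t+1} | X_t, ...] = c + sum_i phi_i X_{t+1-i}.
Substitute known values:
  E[X_{t+1} | ...] = (0.163) * (7) + (-0.633) * (1)
                   = 0.5080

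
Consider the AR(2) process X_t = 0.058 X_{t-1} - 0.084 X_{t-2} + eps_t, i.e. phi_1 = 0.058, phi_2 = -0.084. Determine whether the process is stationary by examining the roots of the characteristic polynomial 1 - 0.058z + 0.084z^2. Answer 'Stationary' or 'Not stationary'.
\text{Stationary}

The AR(p) characteristic polynomial is P(z) = 1 - 0.058z + 0.084z^2.
Stationarity requires all roots to lie outside the unit circle, i.e. |z| > 1 for every root.
Set 1 + (-0.058) z + (0.084) z^2 = 0, i.e. a z^2 + b z + c = 0 with a = 0.084, b = -0.058, c = 1.
Discriminant D = b^2 - 4ac = (-0.058)^2 - 4*(0.084)*1 = 0.003364 - (0.336) = -0.332636.
D < 0, so the roots are the complex-conjugate pair z = (-b +/- i sqrt(-D)) / (2a) = 0.3452 +/- 3.433i.
For a conjugate pair |z|^2 = z * conj(z) = (product of roots) = c/a = 1/(0.084) = 11.904762, so |z| = sqrt(11.904762) = 3.4503 for both roots.
Moduli of all roots: 3.4503, 3.4503.
All moduli strictly greater than 1? Yes.
Verdict: Stationary.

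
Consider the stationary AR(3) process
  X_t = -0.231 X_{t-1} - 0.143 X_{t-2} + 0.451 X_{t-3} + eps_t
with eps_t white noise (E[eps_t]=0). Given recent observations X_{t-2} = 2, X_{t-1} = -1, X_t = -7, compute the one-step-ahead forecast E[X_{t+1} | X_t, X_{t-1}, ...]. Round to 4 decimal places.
E[X_{t+1} \mid \mathcal F_t] = 2.6620

For an AR(p) model X_t = c + sum_i phi_i X_{t-i} + eps_t, the
one-step-ahead conditional mean is
  E[X_{t+1} | X_t, ...] = c + sum_i phi_i X_{t+1-i}.
Substitute known values:
  E[X_{t+1} | ...] = (-0.231) * (-7) + (-0.143) * (-1) + (0.451) * (2)
                   = 2.6620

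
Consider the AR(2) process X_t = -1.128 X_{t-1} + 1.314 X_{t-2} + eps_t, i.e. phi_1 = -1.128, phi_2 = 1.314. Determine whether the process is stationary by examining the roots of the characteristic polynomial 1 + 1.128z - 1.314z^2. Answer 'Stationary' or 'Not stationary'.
\text{Not stationary}

The AR(p) characteristic polynomial is P(z) = 1 + 1.128z - 1.314z^2.
Stationarity requires all roots to lie outside the unit circle, i.e. |z| > 1 for every root.
Set 1 + (1.128) z + (-1.314) z^2 = 0, i.e. a z^2 + b z + c = 0 with a = -1.314, b = 1.128, c = 1.
Discriminant D = b^2 - 4ac = (1.128)^2 - 4*(-1.314)*1 = 1.272384 - (-5.256) = 6.528384.
D >= 0, so the roots are real: z = (-b +/- sqrt(D)) / (2a) = (-1.128 +/- 2.55507) / (-2.628).
  z_1 = (-1.128 + 2.55507) / (-2.628) = -0.543,   |z_1| = 0.543.
  z_2 = (-1.128 - 2.55507) / (-2.628) = 1.4015,   |z_2| = 1.4015.
Moduli of all roots: 0.5430, 1.4015.
All moduli strictly greater than 1? No.
Verdict: Not stationary.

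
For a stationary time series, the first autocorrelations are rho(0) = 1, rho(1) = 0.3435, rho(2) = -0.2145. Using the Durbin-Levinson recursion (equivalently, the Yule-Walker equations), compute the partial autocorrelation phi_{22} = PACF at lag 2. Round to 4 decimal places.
\phi_{22} = -0.3770

The PACF at lag k is phi_{kk}, the last component of the solution
to the Yule-Walker system G_k phi = r_k where
  (G_k)_{ij} = rho(|i - j|), (r_k)_i = rho(i), i,j = 1..k.
Equivalently, Durbin-Levinson gives phi_{kk} iteratively:
  phi_{11} = rho(1)
  phi_{kk} = [rho(k) - sum_{j=1..k-1} phi_{k-1,j} rho(k-j)]
            / [1 - sum_{j=1..k-1} phi_{k-1,j} rho(j)],
  phi_{k,j} = phi_{k-1,j} - phi_{kk} phi_{k-1,k-j},  j = 1..k-1.
Step k = 1:
  phi_11 = rho(1) = 0.3435.
Step k = 2:
  phi_22 = [rho(2) - phi_11 rho(1)] / [1 - phi_11 rho(1)] = [-0.2145 - (0.3435)(0.3435)] / [1 - (0.3435)(0.3435)]
         = -0.33249225 / 0.88200775 = -0.377.
Therefore phi_{22} = -0.3770.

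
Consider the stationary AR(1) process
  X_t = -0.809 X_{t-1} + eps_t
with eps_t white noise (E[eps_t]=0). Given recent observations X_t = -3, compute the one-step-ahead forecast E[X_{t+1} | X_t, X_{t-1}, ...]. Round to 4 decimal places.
E[X_{t+1} \mid \mathcal F_t] = 2.4270

For an AR(p) model X_t = c + sum_i phi_i X_{t-i} + eps_t, the
one-step-ahead conditional mean is
  E[X_{t+1} | X_t, ...] = c + sum_i phi_i X_{t+1-i}.
Substitute known values:
  E[X_{t+1} | ...] = (-0.809) * (-3)
                   = 2.4270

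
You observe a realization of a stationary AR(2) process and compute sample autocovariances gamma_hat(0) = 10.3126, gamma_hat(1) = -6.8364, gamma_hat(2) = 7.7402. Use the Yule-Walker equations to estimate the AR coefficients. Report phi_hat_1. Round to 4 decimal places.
\hat\phi_{1} = -0.2950

The Yule-Walker equations for an AR(p) process read, in matrix form,
  Gamma_p phi = r_p,   with   (Gamma_p)_{ij} = gamma(|i - j|),
                       (r_p)_i = gamma(i),   i,j = 1..p.
Substitute the sample gammas (Toeplitz matrix and right-hand side of size 2):
  Gamma_p = [[10.3126, -6.8364], [-6.8364, 10.3126]]
  r_p     = [-6.8364, 7.7402]
Written out:
  10.3126 phi_1 - 6.8364 phi_2 = -6.8364
  -6.8364 phi_1 + 10.3126 phi_2 = 7.7402
Solve by Cramer's rule:
  det = gamma(0)^2 - gamma(1)^2 = (10.3126)^2 - (-6.8364)^2 = 106.34971876 - 46.73636496 = 59.6133538
  phi_hat_1 = [gamma(1) gamma(0) - gamma(1) gamma(2)] / det = [(-6.8364)(10.3126) - (-6.8364)(7.7402)] / 59.6133538 = -17.58595536 / 59.6133538 = -0.295
  phi_hat_2 = [gamma(0) gamma(2) - gamma(1)^2] / det = [(10.3126)(7.7402) - (-6.8364)^2] / 59.6133538 = 33.08522156 / 59.6133538 = 0.555
So phi_hat = [-0.2950, 0.5550].
Therefore phi_hat_1 = -0.2950.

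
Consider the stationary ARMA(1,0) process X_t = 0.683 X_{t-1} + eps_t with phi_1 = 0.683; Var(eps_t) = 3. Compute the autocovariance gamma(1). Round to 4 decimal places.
\gamma(1) = 3.8406

Multiply the model equation by X_{t-k} and take expectations. With theta_0 = psi_0 = 1 and psi_j the MA(infinity) weights, this gives
  gamma(k) - sum_i phi_i gamma(k-i) = c_k,
  c_k = sigma^2 * sum_{j=k..q} theta_j psi_{j-k}   (c_k = 0 for k > q),
using gamma(-m) = gamma(m).
Pure AR (q = 0): c_0 = sigma^2 = 3, c_k = 0 for k >= 1.
Equations for k = 0 and k = 1 (AR order 1):
  gamma(0) = phi_1 gamma(1) + c_0
  gamma(1) = phi_1 gamma(0) + c_1
Substituting the second into the first: gamma(0) (1 - phi_1^2) = c_0 + phi_1 c_1, so
  gamma(0) = c_0 / (1 - phi_1^2) = 3 / (1 - (0.683)^2) = 3 / 0.533511 = 5.623127.
  gamma(1) = phi_1 gamma(0) = (0.683)(5.623127) = 3.840596.
Therefore gamma(1) = 3.8406 (to 4 decimal places).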